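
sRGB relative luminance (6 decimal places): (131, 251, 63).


Linearize each channel (sRGB transfer function): c = v/255; c_lin = c/12.92 if c ≤ 0.04045, else ((c+0.055)/1.055)^2.4
  R: 131/255 ≈ 0.513725 > 0.04045 → ((0.513725+0.055)/1.055)^2.4 ≈ 0.226966
  G: 251/255 ≈ 0.984314 > 0.04045 → ((0.984314+0.055)/1.055)^2.4 ≈ 0.964686
  B: 63/255 ≈ 0.247059 > 0.04045 → ((0.247059+0.055)/1.055)^2.4 ≈ 0.049707
R_lin = 0.226966, G_lin = 0.964686, B_lin = 0.049707
L = 0.2126×R + 0.7152×G + 0.0722×B
L = 0.2126×0.226966 + 0.7152×0.964686 + 0.0722×0.049707
L ≈ 0.741785


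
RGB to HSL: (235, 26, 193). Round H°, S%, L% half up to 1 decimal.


Normalize: R'=235/255≈0.9216, G'=26/255≈0.1020, B'=193/255≈0.7569
Max=235/255, Min=26/255, Δ=Max-Min=209/255
L = (Max+Min)/2 = (235+26)/510 = 261/510 = 0.51176… → L = 51.2%
L > 0.5 → S = Δ/(2-Max-Min) = 209/(510-235-26) = 209/249 = 0.83935… → S = 83.9%
(the 1/255 factors cancel in S and H, so raw channel differences can be used)
Max is R' → H = 60 × (((G-B)/Δ) mod 6) = 60 × (((26-193)/209) mod 6)
  (-167)/209 = -0.7990…; negative, so add 6 → 5.2009…
  H = 60 × 5.2009… = 312.057…° → H = 312.1°
= HSL(312.1°, 83.9%, 51.2%)


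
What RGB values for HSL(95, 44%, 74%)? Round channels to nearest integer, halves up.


H=95°, S=0.44, L=0.74
C = (1-|2L-1|)×S = (1-|0.48|)×0.44 = 0.2288
H' = H/60 = 95/60 ≈ 1.5833; X = C×(1-|H' mod 2 - 1|) ≈ 0.0953
m = L - C/2 = 0.74 - 0.1144 = 0.6256
Sector ⌊H'⌋ = 1 → (R',G',B') = (≈0.0953, 0.2288, 0.0)
RGB = ((R'+m)×255, (G'+m)×255, (B'+m)×255) = (183.838, 217.872, 159.528)
Round half up → RGB(184, 218, 160)


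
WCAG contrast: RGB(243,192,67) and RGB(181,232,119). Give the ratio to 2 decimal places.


Linearize each sRGB channel c=v/255: c/12.92 if c ≤ 0.04045 else ((c+0.055)/1.055)^2.4
L = 0.2126×R_lin + 0.7152×G_lin + 0.0722×B_lin
Color 1 (243,192,67):
  R=243: 243/255≈0.9529 > 0.04045 → ((0.9529+0.055)/1.055)^2.4 ≈ 0.89627
  G=192: 192/255≈0.7529 > 0.04045 → ((0.7529+0.055)/1.055)^2.4 ≈ 0.52712
  B=67: 67/255≈0.2627 > 0.04045 → ((0.2627+0.055)/1.055)^2.4 ≈ 0.05613
  L1 = 0.2126×0.89627 + 0.7152×0.52712 + 0.0722×0.05613 ≈ 0.57159
Color 2 (181,232,119):
  R=181: 181/255≈0.7098 > 0.04045 → ((0.7098+0.055)/1.055)^2.4 ≈ 0.46208
  G=232: 232/255≈0.9098 > 0.04045 → ((0.9098+0.055)/1.055)^2.4 ≈ 0.80695
  B=119: 119/255≈0.4667 > 0.04045 → ((0.4667+0.055)/1.055)^2.4 ≈ 0.18447
  L2 = 0.2126×0.46208 + 0.7152×0.80695 + 0.0722×0.18447 ≈ 0.68869
Lighter = 0.68869, Darker = 0.57159
Ratio = (L_lighter + 0.05) / (L_darker + 0.05)
Ratio = (0.68869 + 0.05) / (0.57159 + 0.05) = 0.73869 / 0.62159 ≈ 1.1884
Ratio ≈ 1.19:1


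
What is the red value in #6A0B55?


Color: #6A0B55
R = 6A = 106
G = 0B = 11
B = 55 = 85
Red = 106


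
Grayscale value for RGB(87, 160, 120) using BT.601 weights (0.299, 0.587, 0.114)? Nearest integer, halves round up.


Gray = 0.299×R + 0.587×G + 0.114×B
Gray = 0.299×87 + 0.587×160 + 0.114×120
Gray = 26.013 + 93.920 + 13.680
Gray = 133.613 → round half up → 134
Gray = 134


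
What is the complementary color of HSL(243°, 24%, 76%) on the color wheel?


Complement = opposite side of color wheel = hue + 180°
H' = (243 + 180) mod 360 = 63°
S and L unchanged.
= HSL(63°, 24%, 76%)


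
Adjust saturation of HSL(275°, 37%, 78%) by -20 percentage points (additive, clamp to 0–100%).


Original S = 37%
Adjustment = -20 percentage points
New S = 37 + (-20) = 17
Clamp to [0, 100] → 17
= HSL(275°, 17%, 78%)


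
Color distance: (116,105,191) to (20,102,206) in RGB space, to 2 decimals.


d = √[(R₁-R₂)² + (G₁-G₂)² + (B₁-B₂)²]
d = √[(116-20)² + (105-102)² + (191-206)²]
d = √[9216 + 9 + 225]
d = √9450
d ≈ 97.21


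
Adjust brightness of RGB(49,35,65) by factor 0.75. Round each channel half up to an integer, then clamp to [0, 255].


Multiply each channel by 0.75, round half up, clamp to [0, 255]
R: 49×0.75 = 36.75 → round → 37
G: 35×0.75 = 26.25 → round → 26
B: 65×0.75 = 48.75 → round → 49
= RGB(37, 26, 49)


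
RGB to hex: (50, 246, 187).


R = 50 → 32 (hex)
G = 246 → F6 (hex)
B = 187 → BB (hex)
Hex = #32F6BB


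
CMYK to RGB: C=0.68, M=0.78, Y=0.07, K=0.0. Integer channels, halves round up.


R = 255 × (1-C) × (1-K) = 255 × 0.32 × 1.00 = 81.6 → 82
G = 255 × (1-M) × (1-K) = 255 × 0.22 × 1.00 = 56.1 → 56
B = 255 × (1-Y) × (1-K) = 255 × 0.93 × 1.00 = 237.15 → 237
= RGB(82, 56, 237)


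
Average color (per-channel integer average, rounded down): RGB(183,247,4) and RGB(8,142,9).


Midpoint: each channel = ⌊(C₁+C₂)/2⌋
R: ⌊(183+8)/2⌋ = 95
G: ⌊(247+142)/2⌋ = 194
B: ⌊(4+9)/2⌋ = 6
= RGB(95, 194, 6)


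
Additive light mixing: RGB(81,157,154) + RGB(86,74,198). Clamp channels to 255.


Additive: each channel = min(255, C₁+C₂)
R: 81+86 = 167 → 167
G: 157+74 = 231 → 231
B: 154+198 = 352 → 255
= RGB(167, 231, 255)


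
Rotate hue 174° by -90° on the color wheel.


New hue = (H + rotation) mod 360
New hue = (174 -90) mod 360
= 84 mod 360
= 84°


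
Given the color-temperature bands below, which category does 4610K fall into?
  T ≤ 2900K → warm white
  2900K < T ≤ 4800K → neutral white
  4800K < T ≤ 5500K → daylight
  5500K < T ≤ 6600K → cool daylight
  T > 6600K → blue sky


Temperature: 4610K
2900K < 4610K ≤ 4800K → neutral white
Classification: neutral white


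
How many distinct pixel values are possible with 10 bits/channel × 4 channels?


Total bits = 10 bits/channel × 4 channels = 40 bits
Distinct pixel values = 2^40
= 1,099,511,627,776 pixel values


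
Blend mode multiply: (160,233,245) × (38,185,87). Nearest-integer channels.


Multiply: C = A×B/255, rounded to nearest integer
R: 160×38/255 = 6080/255 ≈ 23.843 → 24
G: 233×185/255 = 43105/255 ≈ 169.039 → 169
B: 245×87/255 = 21315/255 ≈ 83.588 → 84
= RGB(24, 169, 84)


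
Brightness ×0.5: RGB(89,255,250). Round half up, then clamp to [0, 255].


Multiply each channel by 0.5, round half up, clamp to [0, 255]
R: 89×0.5 = 44.5 → round → 45
G: 255×0.5 = 127.5 → round → 128
B: 250×0.5 = 125
= RGB(45, 128, 125)


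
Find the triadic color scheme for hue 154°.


Triadic: equally spaced at 120° intervals
H1 = 154°
H2 = (154 + 120) mod 360 = 274°
H3 = (154 + 240) mod 360 = 34°
Triadic = 154°, 274°, 34°


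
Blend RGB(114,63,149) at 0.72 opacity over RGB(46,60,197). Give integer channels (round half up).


C = α×F + (1-α)×B, with 1-α = 0.28
R: 0.72×114 + 0.28×46 = 82.08 + 12.88 = 94.96 → 95
G: 0.72×63 + 0.28×60 = 45.36 + 16.80 = 62.16 → 62
B: 0.72×149 + 0.28×197 = 107.28 + 55.16 = 162.44 → 162
= RGB(95, 62, 162)


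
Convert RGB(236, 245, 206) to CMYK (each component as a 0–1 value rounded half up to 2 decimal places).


R'=236/255≈0.9255, G'=245/255≈0.9608, B'=206/255≈0.8078
K = 1 - max(R',G',B') = 1 - 245/255 = 10/255 = 0.03921… → 0.04
(1-R'-K)/(1-K) simplifies to (max-R)/max with max = 245:
C = (245-236)/245 = 9/245 = 0.03673… → 0.04
M = (245-245)/245 = 0/245 = 0 → 0.00
Y = (245-206)/245 = 39/245 = 0.15918… → 0.16
= CMYK(0.04, 0.00, 0.16, 0.04)


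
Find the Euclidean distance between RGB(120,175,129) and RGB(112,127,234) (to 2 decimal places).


d = √[(R₁-R₂)² + (G₁-G₂)² + (B₁-B₂)²]
d = √[(120-112)² + (175-127)² + (129-234)²]
d = √[64 + 2304 + 11025]
d = √13393
d ≈ 115.73


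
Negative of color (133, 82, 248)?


Invert: (255-R, 255-G, 255-B)
R: 255-133 = 122
G: 255-82 = 173
B: 255-248 = 7
= RGB(122, 173, 7)


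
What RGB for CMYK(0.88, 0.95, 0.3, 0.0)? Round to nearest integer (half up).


R = 255 × (1-C) × (1-K) = 255 × 0.12 × 1.00 = 30.6 → 31
G = 255 × (1-M) × (1-K) = 255 × 0.05 × 1.00 = 12.75 → 13
B = 255 × (1-Y) × (1-K) = 255 × 0.70 × 1.00 = 178.5 → 179
= RGB(31, 13, 179)


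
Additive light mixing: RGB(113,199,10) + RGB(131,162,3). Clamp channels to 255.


Additive: each channel = min(255, C₁+C₂)
R: 113+131 = 244 → 244
G: 199+162 = 361 → 255
B: 10+3 = 13 → 13
= RGB(244, 255, 13)


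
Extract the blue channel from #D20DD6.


Color: #D20DD6
R = D2 = 210
G = 0D = 13
B = D6 = 214
Blue = 214


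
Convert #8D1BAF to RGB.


8D → 141 (R)
1B → 27 (G)
AF → 175 (B)
= RGB(141, 27, 175)


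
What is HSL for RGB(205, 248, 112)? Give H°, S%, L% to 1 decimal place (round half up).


Normalize: R'=205/255≈0.8039, G'=248/255≈0.9725, B'=112/255≈0.4392
Max=248/255, Min=112/255, Δ=Max-Min=136/255
L = (Max+Min)/2 = (248+112)/510 = 360/510 = 0.70588… → L = 70.6%
L > 0.5 → S = Δ/(2-Max-Min) = 136/(510-248-112) = 136/150 = 0.90666… → S = 90.7%
(the 1/255 factors cancel in S and H, so raw channel differences can be used)
Max is G' → H = 60 × ((B-R)/Δ + 2) = 60 × ((112-205)/136 + 2)
  -93/136 + 2 = -0.6838… + 2 = 1.3161…
  H = 60 × 1.3161… = 78.970…° → H = 79.0°
= HSL(79.0°, 90.7%, 70.6%)


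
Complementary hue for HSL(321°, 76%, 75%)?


Complement = opposite side of color wheel = hue + 180°
H' = (321 + 180) mod 360 = 141°
S and L unchanged.
= HSL(141°, 76%, 75%)


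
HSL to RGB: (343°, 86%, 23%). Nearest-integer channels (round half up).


H=343°, S=0.86, L=0.23
C = (1-|2L-1|)×S = (1-|-0.54|)×0.86 = 0.3956
H' = H/60 = 343/60 ≈ 5.7167; X = C×(1-|H' mod 2 - 1|) ≈ 0.1121
m = L - C/2 = 0.23 - 0.1978 = 0.0322
Sector ⌊H'⌋ = 5 → (R',G',B') = (0.3956, 0.0, ≈0.1121)
RGB = ((R'+m)×255, (G'+m)×255, (B'+m)×255) = (109.089, 8.211, 36.7931)
Round half up → RGB(109, 8, 37)


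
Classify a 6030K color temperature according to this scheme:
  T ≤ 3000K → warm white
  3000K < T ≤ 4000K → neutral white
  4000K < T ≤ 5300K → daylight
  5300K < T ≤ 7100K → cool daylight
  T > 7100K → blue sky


Temperature: 6030K
5300K < 6030K ≤ 7100K → cool daylight
Classification: cool daylight


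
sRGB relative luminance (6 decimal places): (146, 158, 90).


Linearize each channel (sRGB transfer function): c = v/255; c_lin = c/12.92 if c ≤ 0.04045, else ((c+0.055)/1.055)^2.4
  R: 146/255 ≈ 0.572549 > 0.04045 → ((0.572549+0.055)/1.055)^2.4 ≈ 0.287441
  G: 158/255 ≈ 0.619608 > 0.04045 → ((0.619608+0.055)/1.055)^2.4 ≈ 0.341914
  B: 90/255 ≈ 0.352941 > 0.04045 → ((0.352941+0.055)/1.055)^2.4 ≈ 0.102242
R_lin = 0.287441, G_lin = 0.341914, B_lin = 0.102242
L = 0.2126×R + 0.7152×G + 0.0722×B
L = 0.2126×0.287441 + 0.7152×0.341914 + 0.0722×0.102242
L ≈ 0.313029


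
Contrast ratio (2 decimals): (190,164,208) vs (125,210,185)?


Linearize each sRGB channel c=v/255: c/12.92 if c ≤ 0.04045 else ((c+0.055)/1.055)^2.4
L = 0.2126×R_lin + 0.7152×G_lin + 0.0722×B_lin
Color 1 (190,164,208):
  R=190: 190/255≈0.7451 > 0.04045 → ((0.7451+0.055)/1.055)^2.4 ≈ 0.51492
  G=164: 164/255≈0.6431 > 0.04045 → ((0.6431+0.055)/1.055)^2.4 ≈ 0.37124
  B=208: 208/255≈0.8157 > 0.04045 → ((0.8157+0.055)/1.055)^2.4 ≈ 0.63076
  L1 = 0.2126×0.51492 + 0.7152×0.37124 + 0.0722×0.63076 ≈ 0.42052
Color 2 (125,210,185):
  R=125: 125/255≈0.4902 > 0.04045 → ((0.4902+0.055)/1.055)^2.4 ≈ 0.20508
  G=210: 210/255≈0.8235 > 0.04045 → ((0.8235+0.055)/1.055)^2.4 ≈ 0.64448
  B=185: 185/255≈0.7255 > 0.04045 → ((0.7255+0.055)/1.055)^2.4 ≈ 0.48515
  L2 = 0.2126×0.20508 + 0.7152×0.64448 + 0.0722×0.48515 ≈ 0.53956
Lighter = 0.53956, Darker = 0.42052
Ratio = (L_lighter + 0.05) / (L_darker + 0.05)
Ratio = (0.53956 + 0.05) / (0.42052 + 0.05) = 0.58956 / 0.47052 ≈ 1.2530
Ratio ≈ 1.25:1


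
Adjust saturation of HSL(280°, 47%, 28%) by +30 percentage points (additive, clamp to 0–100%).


Original S = 47%
Adjustment = +30 percentage points
New S = 47 + (30) = 77
Clamp to [0, 100] → 77
= HSL(280°, 77%, 28%)


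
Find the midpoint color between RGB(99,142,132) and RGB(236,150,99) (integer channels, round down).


Midpoint: each channel = ⌊(C₁+C₂)/2⌋
R: ⌊(99+236)/2⌋ = 167
G: ⌊(142+150)/2⌋ = 146
B: ⌊(132+99)/2⌋ = 115
= RGB(167, 146, 115)


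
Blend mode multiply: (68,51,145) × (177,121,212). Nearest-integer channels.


Multiply: C = A×B/255, rounded to nearest integer
R: 68×177/255 = 12036/255 ≈ 47.200 → 47
G: 51×121/255 = 6171/255 ≈ 24.200 → 24
B: 145×212/255 = 30740/255 ≈ 120.549 → 121
= RGB(47, 24, 121)


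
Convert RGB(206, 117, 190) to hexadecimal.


R = 206 → CE (hex)
G = 117 → 75 (hex)
B = 190 → BE (hex)
Hex = #CE75BE


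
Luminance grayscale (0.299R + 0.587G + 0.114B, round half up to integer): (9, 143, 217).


Gray = 0.299×R + 0.587×G + 0.114×B
Gray = 0.299×9 + 0.587×143 + 0.114×217
Gray = 2.691 + 83.941 + 24.738
Gray = 111.370 → round half up → 111
Gray = 111


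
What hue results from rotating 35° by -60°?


New hue = (H + rotation) mod 360
New hue = (35 -60) mod 360
= -25 mod 360
= 335°


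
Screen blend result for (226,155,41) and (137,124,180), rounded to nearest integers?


Screen: C = 255 - (255-A)×(255-B)/255, rounded to nearest integer
R: 255 - (255-226)×(255-137)/255 = 255 - 3422/255 ≈ 255 - 13.420 = 241.580 → 242
G: 255 - (255-155)×(255-124)/255 = 255 - 13100/255 ≈ 255 - 51.373 = 203.627 → 204
B: 255 - (255-41)×(255-180)/255 = 255 - 16050/255 ≈ 255 - 62.941 = 192.059 → 192
= RGB(242, 204, 192)


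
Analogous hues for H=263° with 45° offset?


Base hue: 263°
Left analog: (263 - 45) mod 360 = 218°
Right analog: (263 + 45) mod 360 = 308°
Analogous hues = 218° and 308°


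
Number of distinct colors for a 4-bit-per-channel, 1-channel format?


Total bits = 4 bits/channel × 1 channels = 4 bits
Distinct colors = 2^4
= 16 colors


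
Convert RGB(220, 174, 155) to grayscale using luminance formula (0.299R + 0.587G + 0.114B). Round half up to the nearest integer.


Gray = 0.299×R + 0.587×G + 0.114×B
Gray = 0.299×220 + 0.587×174 + 0.114×155
Gray = 65.780 + 102.138 + 17.670
Gray = 185.588 → round half up → 186
Gray = 186


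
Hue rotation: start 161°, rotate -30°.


New hue = (H + rotation) mod 360
New hue = (161 -30) mod 360
= 131 mod 360
= 131°


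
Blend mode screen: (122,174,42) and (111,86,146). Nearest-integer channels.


Screen: C = 255 - (255-A)×(255-B)/255, rounded to nearest integer
R: 255 - (255-122)×(255-111)/255 = 255 - 19152/255 ≈ 255 - 75.106 = 179.894 → 180
G: 255 - (255-174)×(255-86)/255 = 255 - 13689/255 ≈ 255 - 53.682 = 201.318 → 201
B: 255 - (255-42)×(255-146)/255 = 255 - 23217/255 ≈ 255 - 91.047 = 163.953 → 164
= RGB(180, 201, 164)


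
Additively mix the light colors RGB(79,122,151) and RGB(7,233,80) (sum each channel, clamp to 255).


Additive: each channel = min(255, C₁+C₂)
R: 79+7 = 86 → 86
G: 122+233 = 355 → 255
B: 151+80 = 231 → 231
= RGB(86, 255, 231)


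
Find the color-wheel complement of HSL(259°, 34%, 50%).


Complement = opposite side of color wheel = hue + 180°
H' = (259 + 180) mod 360 = 79°
S and L unchanged.
= HSL(79°, 34%, 50%)


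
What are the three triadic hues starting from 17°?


Triadic: equally spaced at 120° intervals
H1 = 17°
H2 = (17 + 120) mod 360 = 137°
H3 = (17 + 240) mod 360 = 257°
Triadic = 17°, 137°, 257°


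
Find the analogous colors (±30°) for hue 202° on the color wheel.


Base hue: 202°
Left analog: (202 - 30) mod 360 = 172°
Right analog: (202 + 30) mod 360 = 232°
Analogous hues = 172° and 232°


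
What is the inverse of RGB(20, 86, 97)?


Invert: (255-R, 255-G, 255-B)
R: 255-20 = 235
G: 255-86 = 169
B: 255-97 = 158
= RGB(235, 169, 158)


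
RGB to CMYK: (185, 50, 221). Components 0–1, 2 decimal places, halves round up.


R'=185/255≈0.7255, G'=50/255≈0.1961, B'=221/255≈0.8667
K = 1 - max(R',G',B') = 1 - 221/255 = 34/255 = 0.13333… → 0.13
(1-R'-K)/(1-K) simplifies to (max-R)/max with max = 221:
C = (221-185)/221 = 36/221 = 0.16289… → 0.16
M = (221-50)/221 = 171/221 = 0.77375… → 0.77
Y = (221-221)/221 = 0/221 = 0 → 0.00
= CMYK(0.16, 0.77, 0.00, 0.13)


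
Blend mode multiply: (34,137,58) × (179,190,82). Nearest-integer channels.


Multiply: C = A×B/255, rounded to nearest integer
R: 34×179/255 = 6086/255 ≈ 23.867 → 24
G: 137×190/255 = 26030/255 ≈ 102.078 → 102
B: 58×82/255 = 4756/255 ≈ 18.651 → 19
= RGB(24, 102, 19)


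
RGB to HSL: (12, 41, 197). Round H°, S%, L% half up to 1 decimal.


Normalize: R'=12/255≈0.0471, G'=41/255≈0.1608, B'=197/255≈0.7725
Max=197/255, Min=12/255, Δ=Max-Min=185/255
L = (Max+Min)/2 = (197+12)/510 = 209/510 = 0.40980… → L = 41.0%
L ≤ 0.5 → S = Δ/(Max+Min) = 185/(197+12) = 185/209 = 0.88516… → S = 88.5%
(the 1/255 factors cancel in S and H, so raw channel differences can be used)
Max is B' → H = 60 × ((R-G)/Δ + 4) = 60 × ((12-41)/185 + 4)
  -29/185 + 4 = -0.1567… + 4 = 3.8432…
  H = 60 × 3.8432… = 230.594…° → H = 230.6°
= HSL(230.6°, 88.5%, 41.0%)


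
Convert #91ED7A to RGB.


91 → 145 (R)
ED → 237 (G)
7A → 122 (B)
= RGB(145, 237, 122)


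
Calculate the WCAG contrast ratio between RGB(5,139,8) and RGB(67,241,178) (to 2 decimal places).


Linearize each sRGB channel c=v/255: c/12.92 if c ≤ 0.04045 else ((c+0.055)/1.055)^2.4
L = 0.2126×R_lin + 0.7152×G_lin + 0.0722×B_lin
Color 1 (5,139,8):
  R=5: 5/255≈0.0196 ≤ 0.04045 → 0.0196/12.92 ≈ 0.00152
  G=139: 139/255≈0.5451 > 0.04045 → ((0.5451+0.055)/1.055)^2.4 ≈ 0.25818
  B=8: 8/255≈0.0314 ≤ 0.04045 → 0.0314/12.92 ≈ 0.00243
  L1 = 0.2126×0.00152 + 0.7152×0.25818 + 0.0722×0.00243 ≈ 0.18515
Color 2 (67,241,178):
  R=67: 67/255≈0.2627 > 0.04045 → ((0.2627+0.055)/1.055)^2.4 ≈ 0.05613
  G=241: 241/255≈0.9451 > 0.04045 → ((0.9451+0.055)/1.055)^2.4 ≈ 0.87962
  B=178: 178/255≈0.6980 > 0.04045 → ((0.6980+0.055)/1.055)^2.4 ≈ 0.44520
  L2 = 0.2126×0.05613 + 0.7152×0.87962 + 0.0722×0.44520 ≈ 0.67318
Lighter = 0.67318, Darker = 0.18515
Ratio = (L_lighter + 0.05) / (L_darker + 0.05)
Ratio = (0.67318 + 0.05) / (0.18515 + 0.05) = 0.72318 / 0.23515 ≈ 3.0754
Ratio ≈ 3.08:1


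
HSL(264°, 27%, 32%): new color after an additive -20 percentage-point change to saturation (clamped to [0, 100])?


Original S = 27%
Adjustment = -20 percentage points
New S = 27 + (-20) = 7
Clamp to [0, 100] → 7
= HSL(264°, 7%, 32%)


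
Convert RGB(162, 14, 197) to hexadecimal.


R = 162 → A2 (hex)
G = 14 → 0E (hex)
B = 197 → C5 (hex)
Hex = #A20EC5


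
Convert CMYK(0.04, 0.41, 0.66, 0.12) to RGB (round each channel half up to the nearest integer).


R = 255 × (1-C) × (1-K) = 255 × 0.96 × 0.88 = 215.424 → 215
G = 255 × (1-M) × (1-K) = 255 × 0.59 × 0.88 = 132.396 → 132
B = 255 × (1-Y) × (1-K) = 255 × 0.34 × 0.88 = 76.296 → 76
= RGB(215, 132, 76)


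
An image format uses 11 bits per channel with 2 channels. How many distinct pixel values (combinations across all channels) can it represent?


Total bits = 11 bits/channel × 2 channels = 22 bits
Distinct pixel values = 2^22
= 4,194,304 pixel values


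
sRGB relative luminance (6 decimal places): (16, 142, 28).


Linearize each channel (sRGB transfer function): c = v/255; c_lin = c/12.92 if c ≤ 0.04045, else ((c+0.055)/1.055)^2.4
  R: 16/255 ≈ 0.062745 > 0.04045 → ((0.062745+0.055)/1.055)^2.4 ≈ 0.005182
  G: 142/255 ≈ 0.556863 > 0.04045 → ((0.556863+0.055)/1.055)^2.4 ≈ 0.270498
  B: 28/255 ≈ 0.109804 > 0.04045 → ((0.109804+0.055)/1.055)^2.4 ≈ 0.011612
R_lin = 0.005182, G_lin = 0.270498, B_lin = 0.011612
L = 0.2126×R + 0.7152×G + 0.0722×B
L = 0.2126×0.005182 + 0.7152×0.270498 + 0.0722×0.011612
L ≈ 0.195400


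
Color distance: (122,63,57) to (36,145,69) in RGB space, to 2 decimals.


d = √[(R₁-R₂)² + (G₁-G₂)² + (B₁-B₂)²]
d = √[(122-36)² + (63-145)² + (57-69)²]
d = √[7396 + 6724 + 144]
d = √14264
d ≈ 119.43


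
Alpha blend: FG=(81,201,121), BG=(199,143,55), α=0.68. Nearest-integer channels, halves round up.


C = α×F + (1-α)×B, with 1-α = 0.32
R: 0.68×81 + 0.32×199 = 55.08 + 63.68 = 118.76 → 119
G: 0.68×201 + 0.32×143 = 136.68 + 45.76 = 182.44 → 182
B: 0.68×121 + 0.32×55 = 82.28 + 17.60 = 99.88 → 100
= RGB(119, 182, 100)


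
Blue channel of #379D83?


Color: #379D83
R = 37 = 55
G = 9D = 157
B = 83 = 131
Blue = 131


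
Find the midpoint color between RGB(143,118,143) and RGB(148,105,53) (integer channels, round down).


Midpoint: each channel = ⌊(C₁+C₂)/2⌋
R: ⌊(143+148)/2⌋ = 145
G: ⌊(118+105)/2⌋ = 111
B: ⌊(143+53)/2⌋ = 98
= RGB(145, 111, 98)


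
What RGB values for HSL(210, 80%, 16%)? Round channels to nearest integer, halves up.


H=210°, S=0.80, L=0.16
C = (1-|2L-1|)×S = (1-|-0.68|)×0.80 = 0.256
H' = H/60 = 210/60 ≈ 3.5000; X = C×(1-|H' mod 2 - 1|) = 0.128
m = L - C/2 = 0.16 - 0.128 = 0.032
Sector ⌊H'⌋ = 3 → (R',G',B') = (0.0, 0.128, 0.256)
RGB = ((R'+m)×255, (G'+m)×255, (B'+m)×255) = (8.16, 40.8, 73.44)
Round half up → RGB(8, 41, 73)


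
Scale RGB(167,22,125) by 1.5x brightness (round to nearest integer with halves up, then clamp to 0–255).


Multiply each channel by 1.5, round half up, clamp to [0, 255]
R: 167×1.5 = 250.5 → round → 251
G: 22×1.5 = 33
B: 125×1.5 = 187.5 → round → 188
= RGB(251, 33, 188)


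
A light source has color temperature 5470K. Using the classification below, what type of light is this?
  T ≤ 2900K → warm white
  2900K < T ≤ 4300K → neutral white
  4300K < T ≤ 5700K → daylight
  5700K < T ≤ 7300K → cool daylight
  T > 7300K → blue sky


Temperature: 5470K
4300K < 5470K ≤ 5700K → daylight
Classification: daylight


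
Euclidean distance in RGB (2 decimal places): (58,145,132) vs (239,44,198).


d = √[(R₁-R₂)² + (G₁-G₂)² + (B₁-B₂)²]
d = √[(58-239)² + (145-44)² + (132-198)²]
d = √[32761 + 10201 + 4356]
d = √47318
d ≈ 217.53


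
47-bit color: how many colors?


Colors = 2^bits = 2^47
= 140,737,488,355,328 colors


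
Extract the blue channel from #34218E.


Color: #34218E
R = 34 = 52
G = 21 = 33
B = 8E = 142
Blue = 142


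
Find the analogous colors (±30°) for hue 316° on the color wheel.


Base hue: 316°
Left analog: (316 - 30) mod 360 = 286°
Right analog: (316 + 30) mod 360 = 346°
Analogous hues = 286° and 346°


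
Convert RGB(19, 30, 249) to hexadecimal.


R = 19 → 13 (hex)
G = 30 → 1E (hex)
B = 249 → F9 (hex)
Hex = #131EF9


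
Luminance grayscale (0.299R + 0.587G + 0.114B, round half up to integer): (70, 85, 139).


Gray = 0.299×R + 0.587×G + 0.114×B
Gray = 0.299×70 + 0.587×85 + 0.114×139
Gray = 20.930 + 49.895 + 15.846
Gray = 86.671 → round half up → 87
Gray = 87


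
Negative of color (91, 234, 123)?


Invert: (255-R, 255-G, 255-B)
R: 255-91 = 164
G: 255-234 = 21
B: 255-123 = 132
= RGB(164, 21, 132)


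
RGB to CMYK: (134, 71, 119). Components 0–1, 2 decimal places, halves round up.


R'=134/255≈0.5255, G'=71/255≈0.2784, B'=119/255≈0.4667
K = 1 - max(R',G',B') = 1 - 134/255 = 121/255 = 0.47450… → 0.47
(1-R'-K)/(1-K) simplifies to (max-R)/max with max = 134:
C = (134-134)/134 = 0/134 = 0 → 0.00
M = (134-71)/134 = 63/134 = 0.47014… → 0.47
Y = (134-119)/134 = 15/134 = 0.11194… → 0.11
= CMYK(0.00, 0.47, 0.11, 0.47)


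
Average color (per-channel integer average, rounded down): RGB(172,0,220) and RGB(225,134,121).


Midpoint: each channel = ⌊(C₁+C₂)/2⌋
R: ⌊(172+225)/2⌋ = 198
G: ⌊(0+134)/2⌋ = 67
B: ⌊(220+121)/2⌋ = 170
= RGB(198, 67, 170)


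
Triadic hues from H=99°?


Triadic: equally spaced at 120° intervals
H1 = 99°
H2 = (99 + 120) mod 360 = 219°
H3 = (99 + 240) mod 360 = 339°
Triadic = 99°, 219°, 339°


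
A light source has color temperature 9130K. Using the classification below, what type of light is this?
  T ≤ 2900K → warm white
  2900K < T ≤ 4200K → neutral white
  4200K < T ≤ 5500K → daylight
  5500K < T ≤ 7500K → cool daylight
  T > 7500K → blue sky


Temperature: 9130K
9130K > 7500K → blue sky
Classification: blue sky


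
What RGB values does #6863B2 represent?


68 → 104 (R)
63 → 99 (G)
B2 → 178 (B)
= RGB(104, 99, 178)


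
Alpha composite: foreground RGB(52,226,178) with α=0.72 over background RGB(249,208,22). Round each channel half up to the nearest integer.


C = α×F + (1-α)×B, with 1-α = 0.28
R: 0.72×52 + 0.28×249 = 37.44 + 69.72 = 107.16 → 107
G: 0.72×226 + 0.28×208 = 162.72 + 58.24 = 220.96 → 221
B: 0.72×178 + 0.28×22 = 128.16 + 6.16 = 134.32 → 134
= RGB(107, 221, 134)


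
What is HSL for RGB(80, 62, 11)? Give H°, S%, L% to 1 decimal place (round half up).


Normalize: R'=80/255≈0.3137, G'=62/255≈0.2431, B'=11/255≈0.0431
Max=80/255, Min=11/255, Δ=Max-Min=69/255
L = (Max+Min)/2 = (80+11)/510 = 91/510 = 0.17843… → L = 17.8%
L ≤ 0.5 → S = Δ/(Max+Min) = 69/(80+11) = 69/91 = 0.75824… → S = 75.8%
(the 1/255 factors cancel in S and H, so raw channel differences can be used)
Max is R' → H = 60 × (((G-B)/Δ) mod 6) = 60 × (((62-11)/69) mod 6)
  51/69 = 0.7391…
  H = 60 × 0.7391… = 44.347…° → H = 44.3°
= HSL(44.3°, 75.8%, 17.8%)


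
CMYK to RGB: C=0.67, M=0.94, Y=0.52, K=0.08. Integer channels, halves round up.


R = 255 × (1-C) × (1-K) = 255 × 0.33 × 0.92 = 77.418 → 77
G = 255 × (1-M) × (1-K) = 255 × 0.06 × 0.92 = 14.076 → 14
B = 255 × (1-Y) × (1-K) = 255 × 0.48 × 0.92 = 112.608 → 113
= RGB(77, 14, 113)


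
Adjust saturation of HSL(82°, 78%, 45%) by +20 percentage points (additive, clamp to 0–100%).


Original S = 78%
Adjustment = +20 percentage points
New S = 78 + (20) = 98
Clamp to [0, 100] → 98
= HSL(82°, 98%, 45%)


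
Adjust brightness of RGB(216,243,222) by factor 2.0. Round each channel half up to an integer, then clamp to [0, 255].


Multiply each channel by 2.0, round half up, clamp to [0, 255]
R: 216×2.0 = 432 → clamp → 255
G: 243×2.0 = 486 → clamp → 255
B: 222×2.0 = 444 → clamp → 255
= RGB(255, 255, 255)


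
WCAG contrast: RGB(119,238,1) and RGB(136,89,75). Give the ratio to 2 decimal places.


Linearize each sRGB channel c=v/255: c/12.92 if c ≤ 0.04045 else ((c+0.055)/1.055)^2.4
L = 0.2126×R_lin + 0.7152×G_lin + 0.0722×B_lin
Color 1 (119,238,1):
  R=119: 119/255≈0.4667 > 0.04045 → ((0.4667+0.055)/1.055)^2.4 ≈ 0.18447
  G=238: 238/255≈0.9333 > 0.04045 → ((0.9333+0.055)/1.055)^2.4 ≈ 0.85499
  B=1: 1/255≈0.0039 ≤ 0.04045 → 0.0039/12.92 ≈ 0.00030
  L1 = 0.2126×0.18447 + 0.7152×0.85499 + 0.0722×0.00030 ≈ 0.65073
Color 2 (136,89,75):
  R=136: 136/255≈0.5333 > 0.04045 → ((0.5333+0.055)/1.055)^2.4 ≈ 0.24620
  G=89: 89/255≈0.3490 > 0.04045 → ((0.3490+0.055)/1.055)^2.4 ≈ 0.09990
  B=75: 75/255≈0.2941 > 0.04045 → ((0.2941+0.055)/1.055)^2.4 ≈ 0.07036
  L2 = 0.2126×0.24620 + 0.7152×0.09990 + 0.0722×0.07036 ≈ 0.12887
Lighter = 0.65073, Darker = 0.12887
Ratio = (L_lighter + 0.05) / (L_darker + 0.05)
Ratio = (0.65073 + 0.05) / (0.12887 + 0.05) = 0.70073 / 0.17887 ≈ 3.9175
Ratio ≈ 3.92:1


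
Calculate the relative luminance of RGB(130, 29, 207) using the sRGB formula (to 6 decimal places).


Linearize each channel (sRGB transfer function): c = v/255; c_lin = c/12.92 if c ≤ 0.04045, else ((c+0.055)/1.055)^2.4
  R: 130/255 ≈ 0.509804 > 0.04045 → ((0.509804+0.055)/1.055)^2.4 ≈ 0.223228
  G: 29/255 ≈ 0.113725 > 0.04045 → ((0.113725+0.055)/1.055)^2.4 ≈ 0.012286
  B: 207/255 ≈ 0.811765 > 0.04045 → ((0.811765+0.055)/1.055)^2.4 ≈ 0.623960
R_lin = 0.223228, G_lin = 0.012286, B_lin = 0.623960
L = 0.2126×R + 0.7152×G + 0.0722×B
L = 0.2126×0.223228 + 0.7152×0.012286 + 0.0722×0.623960
L ≈ 0.101296


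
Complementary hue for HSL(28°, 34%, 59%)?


Complement = opposite side of color wheel = hue + 180°
H' = (28 + 180) mod 360 = 208°
S and L unchanged.
= HSL(208°, 34%, 59%)


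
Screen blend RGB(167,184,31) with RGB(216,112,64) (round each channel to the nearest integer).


Screen: C = 255 - (255-A)×(255-B)/255, rounded to nearest integer
R: 255 - (255-167)×(255-216)/255 = 255 - 3432/255 ≈ 255 - 13.459 = 241.541 → 242
G: 255 - (255-184)×(255-112)/255 = 255 - 10153/255 ≈ 255 - 39.816 = 215.184 → 215
B: 255 - (255-31)×(255-64)/255 = 255 - 42784/255 ≈ 255 - 167.780 = 87.220 → 87
= RGB(242, 215, 87)


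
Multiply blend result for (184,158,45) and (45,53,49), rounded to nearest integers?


Multiply: C = A×B/255, rounded to nearest integer
R: 184×45/255 = 8280/255 ≈ 32.471 → 32
G: 158×53/255 = 8374/255 ≈ 32.839 → 33
B: 45×49/255 = 2205/255 ≈ 8.647 → 9
= RGB(32, 33, 9)


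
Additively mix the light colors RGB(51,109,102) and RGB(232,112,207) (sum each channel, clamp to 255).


Additive: each channel = min(255, C₁+C₂)
R: 51+232 = 283 → 255
G: 109+112 = 221 → 221
B: 102+207 = 309 → 255
= RGB(255, 221, 255)


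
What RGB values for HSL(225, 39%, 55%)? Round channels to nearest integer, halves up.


H=225°, S=0.39, L=0.55
C = (1-|2L-1|)×S = (1-|0.10|)×0.39 = 0.351
H' = H/60 = 225/60 ≈ 3.7500; X = C×(1-|H' mod 2 - 1|) = 0.08775
m = L - C/2 = 0.55 - 0.1755 = 0.3745
Sector ⌊H'⌋ = 3 → (R',G',B') = (0.0, 0.08775, 0.351)
RGB = ((R'+m)×255, (G'+m)×255, (B'+m)×255) = (95.4975, 117.87375, 185.0025)
Round half up → RGB(95, 118, 185)


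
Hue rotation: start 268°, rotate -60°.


New hue = (H + rotation) mod 360
New hue = (268 -60) mod 360
= 208 mod 360
= 208°


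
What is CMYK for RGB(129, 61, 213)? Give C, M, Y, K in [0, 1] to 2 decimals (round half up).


R'=129/255≈0.5059, G'=61/255≈0.2392, B'=213/255≈0.8353
K = 1 - max(R',G',B') = 1 - 213/255 = 42/255 = 0.16470… → 0.16
(1-R'-K)/(1-K) simplifies to (max-R)/max with max = 213:
C = (213-129)/213 = 84/213 = 0.39436… → 0.39
M = (213-61)/213 = 152/213 = 0.71361… → 0.71
Y = (213-213)/213 = 0/213 = 0 → 0.00
= CMYK(0.39, 0.71, 0.00, 0.16)


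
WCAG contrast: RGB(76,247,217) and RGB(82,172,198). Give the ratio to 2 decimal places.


Linearize each sRGB channel c=v/255: c/12.92 if c ≤ 0.04045 else ((c+0.055)/1.055)^2.4
L = 0.2126×R_lin + 0.7152×G_lin + 0.0722×B_lin
Color 1 (76,247,217):
  R=76: 76/255≈0.2980 > 0.04045 → ((0.2980+0.055)/1.055)^2.4 ≈ 0.07227
  G=247: 247/255≈0.9686 > 0.04045 → ((0.9686+0.055)/1.055)^2.4 ≈ 0.93011
  B=217: 217/255≈0.8510 > 0.04045 → ((0.8510+0.055)/1.055)^2.4 ≈ 0.69387
  L1 = 0.2126×0.07227 + 0.7152×0.93011 + 0.0722×0.69387 ≈ 0.73068
Color 2 (82,172,198):
  R=82: 82/255≈0.3216 > 0.04045 → ((0.3216+0.055)/1.055)^2.4 ≈ 0.08438
  G=172: 172/255≈0.6745 > 0.04045 → ((0.6745+0.055)/1.055)^2.4 ≈ 0.41254
  B=198: 198/255≈0.7765 > 0.04045 → ((0.7765+0.055)/1.055)^2.4 ≈ 0.56471
  L2 = 0.2126×0.08438 + 0.7152×0.41254 + 0.0722×0.56471 ≈ 0.35376
Lighter = 0.73068, Darker = 0.35376
Ratio = (L_lighter + 0.05) / (L_darker + 0.05)
Ratio = (0.73068 + 0.05) / (0.35376 + 0.05) = 0.78068 / 0.40376 ≈ 1.9335
Ratio ≈ 1.93:1


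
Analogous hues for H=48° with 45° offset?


Base hue: 48°
Left analog: (48 - 45) mod 360 = 3°
Right analog: (48 + 45) mod 360 = 93°
Analogous hues = 3° and 93°


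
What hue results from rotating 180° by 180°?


New hue = (H + rotation) mod 360
New hue = (180 + 180) mod 360
= 360 mod 360
= 0°


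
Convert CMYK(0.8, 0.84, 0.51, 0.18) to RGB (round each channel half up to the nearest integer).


R = 255 × (1-C) × (1-K) = 255 × 0.20 × 0.82 = 41.82 → 42
G = 255 × (1-M) × (1-K) = 255 × 0.16 × 0.82 = 33.456 → 33
B = 255 × (1-Y) × (1-K) = 255 × 0.49 × 0.82 = 102.459 → 102
= RGB(42, 33, 102)


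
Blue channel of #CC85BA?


Color: #CC85BA
R = CC = 204
G = 85 = 133
B = BA = 186
Blue = 186


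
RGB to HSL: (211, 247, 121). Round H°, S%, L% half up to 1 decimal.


Normalize: R'=211/255≈0.8275, G'=247/255≈0.9686, B'=121/255≈0.4745
Max=247/255, Min=121/255, Δ=Max-Min=126/255
L = (Max+Min)/2 = (247+121)/510 = 368/510 = 0.72156… → L = 72.2%
L > 0.5 → S = Δ/(2-Max-Min) = 126/(510-247-121) = 126/142 = 0.88732… → S = 88.7%
(the 1/255 factors cancel in S and H, so raw channel differences can be used)
Max is G' → H = 60 × ((B-R)/Δ + 2) = 60 × ((121-211)/126 + 2)
  -90/126 + 2 = -0.7142… + 2 = 1.2857…
  H = 60 × 1.2857… = 77.142…° → H = 77.1°
= HSL(77.1°, 88.7%, 72.2%)


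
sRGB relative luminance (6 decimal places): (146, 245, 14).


Linearize each channel (sRGB transfer function): c = v/255; c_lin = c/12.92 if c ≤ 0.04045, else ((c+0.055)/1.055)^2.4
  R: 146/255 ≈ 0.572549 > 0.04045 → ((0.572549+0.055)/1.055)^2.4 ≈ 0.287441
  G: 245/255 ≈ 0.960784 > 0.04045 → ((0.960784+0.055)/1.055)^2.4 ≈ 0.913099
  B: 14/255 ≈ 0.054902 > 0.04045 → ((0.054902+0.055)/1.055)^2.4 ≈ 0.004391
R_lin = 0.287441, G_lin = 0.913099, B_lin = 0.004391
L = 0.2126×R + 0.7152×G + 0.0722×B
L = 0.2126×0.287441 + 0.7152×0.913099 + 0.0722×0.004391
L ≈ 0.714475


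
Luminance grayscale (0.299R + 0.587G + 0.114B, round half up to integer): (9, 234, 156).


Gray = 0.299×R + 0.587×G + 0.114×B
Gray = 0.299×9 + 0.587×234 + 0.114×156
Gray = 2.691 + 137.358 + 17.784
Gray = 157.833 → round half up → 158
Gray = 158


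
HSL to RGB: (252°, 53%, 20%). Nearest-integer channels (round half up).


H=252°, S=0.53, L=0.20
C = (1-|2L-1|)×S = (1-|-0.60|)×0.53 = 0.212
H' = H/60 = 252/60 ≈ 4.2000; X = C×(1-|H' mod 2 - 1|) = 0.0424
m = L - C/2 = 0.20 - 0.106 = 0.094
Sector ⌊H'⌋ = 4 → (R',G',B') = (0.0424, 0.0, 0.212)
RGB = ((R'+m)×255, (G'+m)×255, (B'+m)×255) = (34.782, 23.97, 78.03)
Round half up → RGB(35, 24, 78)


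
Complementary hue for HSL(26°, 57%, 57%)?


Complement = opposite side of color wheel = hue + 180°
H' = (26 + 180) mod 360 = 206°
S and L unchanged.
= HSL(206°, 57%, 57%)


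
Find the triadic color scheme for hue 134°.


Triadic: equally spaced at 120° intervals
H1 = 134°
H2 = (134 + 120) mod 360 = 254°
H3 = (134 + 240) mod 360 = 14°
Triadic = 134°, 254°, 14°


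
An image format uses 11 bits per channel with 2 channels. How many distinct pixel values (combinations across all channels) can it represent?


Total bits = 11 bits/channel × 2 channels = 22 bits
Distinct pixel values = 2^22
= 4,194,304 pixel values


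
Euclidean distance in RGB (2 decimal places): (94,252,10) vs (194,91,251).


d = √[(R₁-R₂)² + (G₁-G₂)² + (B₁-B₂)²]
d = √[(94-194)² + (252-91)² + (10-251)²]
d = √[10000 + 25921 + 58081]
d = √94002
d ≈ 306.60


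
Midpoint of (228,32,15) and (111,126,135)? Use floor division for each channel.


Midpoint: each channel = ⌊(C₁+C₂)/2⌋
R: ⌊(228+111)/2⌋ = 169
G: ⌊(32+126)/2⌋ = 79
B: ⌊(15+135)/2⌋ = 75
= RGB(169, 79, 75)


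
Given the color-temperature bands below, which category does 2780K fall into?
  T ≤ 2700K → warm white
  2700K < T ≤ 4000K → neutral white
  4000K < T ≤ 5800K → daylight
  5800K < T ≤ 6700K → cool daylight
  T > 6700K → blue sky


Temperature: 2780K
2700K < 2780K ≤ 4000K → neutral white
Classification: neutral white


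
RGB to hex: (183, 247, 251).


R = 183 → B7 (hex)
G = 247 → F7 (hex)
B = 251 → FB (hex)
Hex = #B7F7FB


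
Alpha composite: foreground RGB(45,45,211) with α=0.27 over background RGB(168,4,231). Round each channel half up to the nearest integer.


C = α×F + (1-α)×B, with 1-α = 0.73
R: 0.27×45 + 0.73×168 = 12.15 + 122.64 = 134.79 → 135
G: 0.27×45 + 0.73×4 = 12.15 + 2.92 = 15.07 → 15
B: 0.27×211 + 0.73×231 = 56.97 + 168.63 = 225.60 → 226
= RGB(135, 15, 226)


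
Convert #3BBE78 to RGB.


3B → 59 (R)
BE → 190 (G)
78 → 120 (B)
= RGB(59, 190, 120)


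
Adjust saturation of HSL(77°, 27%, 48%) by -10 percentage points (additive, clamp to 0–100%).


Original S = 27%
Adjustment = -10 percentage points
New S = 27 + (-10) = 17
Clamp to [0, 100] → 17
= HSL(77°, 17%, 48%)


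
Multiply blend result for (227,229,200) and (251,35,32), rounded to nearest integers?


Multiply: C = A×B/255, rounded to nearest integer
R: 227×251/255 = 56977/255 ≈ 223.439 → 223
G: 229×35/255 = 8015/255 ≈ 31.431 → 31
B: 200×32/255 = 6400/255 ≈ 25.098 → 25
= RGB(223, 31, 25)


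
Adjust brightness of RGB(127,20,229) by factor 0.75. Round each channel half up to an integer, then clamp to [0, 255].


Multiply each channel by 0.75, round half up, clamp to [0, 255]
R: 127×0.75 = 95.25 → round → 95
G: 20×0.75 = 15
B: 229×0.75 = 171.75 → round → 172
= RGB(95, 15, 172)


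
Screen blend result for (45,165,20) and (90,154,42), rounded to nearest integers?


Screen: C = 255 - (255-A)×(255-B)/255, rounded to nearest integer
R: 255 - (255-45)×(255-90)/255 = 255 - 34650/255 ≈ 255 - 135.882 = 119.118 → 119
G: 255 - (255-165)×(255-154)/255 = 255 - 9090/255 ≈ 255 - 35.647 = 219.353 → 219
B: 255 - (255-20)×(255-42)/255 = 255 - 50055/255 ≈ 255 - 196.294 = 58.706 → 59
= RGB(119, 219, 59)


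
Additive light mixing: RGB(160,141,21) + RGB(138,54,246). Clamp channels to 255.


Additive: each channel = min(255, C₁+C₂)
R: 160+138 = 298 → 255
G: 141+54 = 195 → 195
B: 21+246 = 267 → 255
= RGB(255, 195, 255)


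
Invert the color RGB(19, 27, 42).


Invert: (255-R, 255-G, 255-B)
R: 255-19 = 236
G: 255-27 = 228
B: 255-42 = 213
= RGB(236, 228, 213)


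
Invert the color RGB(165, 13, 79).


Invert: (255-R, 255-G, 255-B)
R: 255-165 = 90
G: 255-13 = 242
B: 255-79 = 176
= RGB(90, 242, 176)


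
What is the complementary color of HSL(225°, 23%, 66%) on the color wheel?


Complement = opposite side of color wheel = hue + 180°
H' = (225 + 180) mod 360 = 45°
S and L unchanged.
= HSL(45°, 23%, 66%)


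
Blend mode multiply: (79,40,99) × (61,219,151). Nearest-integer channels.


Multiply: C = A×B/255, rounded to nearest integer
R: 79×61/255 = 4819/255 ≈ 18.898 → 19
G: 40×219/255 = 8760/255 ≈ 34.353 → 34
B: 99×151/255 = 14949/255 ≈ 58.624 → 59
= RGB(19, 34, 59)


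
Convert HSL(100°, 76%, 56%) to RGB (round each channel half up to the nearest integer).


H=100°, S=0.76, L=0.56
C = (1-|2L-1|)×S = (1-|0.12|)×0.76 = 0.6688
H' = H/60 = 100/60 ≈ 1.6667; X = C×(1-|H' mod 2 - 1|) ≈ 0.2229
m = L - C/2 = 0.56 - 0.3344 = 0.2256
Sector ⌊H'⌋ = 1 → (R',G',B') = (≈0.2229, 0.6688, 0.0)
RGB = ((R'+m)×255, (G'+m)×255, (B'+m)×255) = (114.376, 228.072, 57.528)
Round half up → RGB(114, 228, 58)


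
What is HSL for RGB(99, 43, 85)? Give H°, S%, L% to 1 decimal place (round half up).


Normalize: R'=99/255≈0.3882, G'=43/255≈0.1686, B'=85/255≈0.3333
Max=99/255, Min=43/255, Δ=Max-Min=56/255
L = (Max+Min)/2 = (99+43)/510 = 142/510 = 0.27843… → L = 27.8%
L ≤ 0.5 → S = Δ/(Max+Min) = 56/(99+43) = 56/142 = 0.39436… → S = 39.4%
(the 1/255 factors cancel in S and H, so raw channel differences can be used)
Max is R' → H = 60 × (((G-B)/Δ) mod 6) = 60 × (((43-85)/56) mod 6)
  (-42)/56 = -0.75; negative, so add 6 → 5.25
  H = 60 × 5.25 = 315° → H = 315.0°
= HSL(315.0°, 39.4%, 27.8%)


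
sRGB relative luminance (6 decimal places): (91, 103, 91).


Linearize each channel (sRGB transfer function): c = v/255; c_lin = c/12.92 if c ≤ 0.04045, else ((c+0.055)/1.055)^2.4
  R: 91/255 ≈ 0.356863 > 0.04045 → ((0.356863+0.055)/1.055)^2.4 ≈ 0.104616
  G: 103/255 ≈ 0.403922 > 0.04045 → ((0.403922+0.055)/1.055)^2.4 ≈ 0.135633
  B: 91/255 ≈ 0.356863 > 0.04045 → ((0.356863+0.055)/1.055)^2.4 ≈ 0.104616
R_lin = 0.104616, G_lin = 0.135633, B_lin = 0.104616
L = 0.2126×R + 0.7152×G + 0.0722×B
L = 0.2126×0.104616 + 0.7152×0.135633 + 0.0722×0.104616
L ≈ 0.126800


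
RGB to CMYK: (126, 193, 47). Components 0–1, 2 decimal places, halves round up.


R'=126/255≈0.4941, G'=193/255≈0.7569, B'=47/255≈0.1843
K = 1 - max(R',G',B') = 1 - 193/255 = 62/255 = 0.24313… → 0.24
(1-R'-K)/(1-K) simplifies to (max-R)/max with max = 193:
C = (193-126)/193 = 67/193 = 0.34715… → 0.35
M = (193-193)/193 = 0/193 = 0 → 0.00
Y = (193-47)/193 = 146/193 = 0.75647… → 0.76
= CMYK(0.35, 0.00, 0.76, 0.24)
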